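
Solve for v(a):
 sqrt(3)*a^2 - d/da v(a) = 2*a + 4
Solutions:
 v(a) = C1 + sqrt(3)*a^3/3 - a^2 - 4*a


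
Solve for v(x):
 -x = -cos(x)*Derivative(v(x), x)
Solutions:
 v(x) = C1 + Integral(x/cos(x), x)


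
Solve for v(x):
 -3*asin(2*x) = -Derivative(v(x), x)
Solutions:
 v(x) = C1 + 3*x*asin(2*x) + 3*sqrt(1 - 4*x^2)/2


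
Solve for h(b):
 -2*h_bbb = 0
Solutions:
 h(b) = C1 + C2*b + C3*b^2


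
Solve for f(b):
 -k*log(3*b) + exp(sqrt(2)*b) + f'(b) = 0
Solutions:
 f(b) = C1 + b*k*log(b) + b*k*(-1 + log(3)) - sqrt(2)*exp(sqrt(2)*b)/2


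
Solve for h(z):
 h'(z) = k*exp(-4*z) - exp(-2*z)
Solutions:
 h(z) = C1 - k*exp(-4*z)/4 + exp(-2*z)/2


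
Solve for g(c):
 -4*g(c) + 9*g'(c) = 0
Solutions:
 g(c) = C1*exp(4*c/9)


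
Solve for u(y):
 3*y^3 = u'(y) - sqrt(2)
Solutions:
 u(y) = C1 + 3*y^4/4 + sqrt(2)*y


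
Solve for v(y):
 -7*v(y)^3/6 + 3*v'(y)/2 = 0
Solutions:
 v(y) = -3*sqrt(2)*sqrt(-1/(C1 + 7*y))/2
 v(y) = 3*sqrt(2)*sqrt(-1/(C1 + 7*y))/2


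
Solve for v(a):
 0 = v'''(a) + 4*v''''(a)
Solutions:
 v(a) = C1 + C2*a + C3*a^2 + C4*exp(-a/4)


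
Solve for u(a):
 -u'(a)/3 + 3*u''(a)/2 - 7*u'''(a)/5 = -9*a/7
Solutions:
 u(a) = C1 + C2*exp(a*(45 - sqrt(345))/84) + C3*exp(a*(sqrt(345) + 45)/84) + 27*a^2/14 + 243*a/14


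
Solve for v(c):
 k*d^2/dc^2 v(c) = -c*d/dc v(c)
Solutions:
 v(c) = C1 + C2*sqrt(k)*erf(sqrt(2)*c*sqrt(1/k)/2)


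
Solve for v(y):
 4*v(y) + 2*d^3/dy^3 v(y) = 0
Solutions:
 v(y) = C3*exp(-2^(1/3)*y) + (C1*sin(2^(1/3)*sqrt(3)*y/2) + C2*cos(2^(1/3)*sqrt(3)*y/2))*exp(2^(1/3)*y/2)


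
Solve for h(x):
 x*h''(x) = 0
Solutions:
 h(x) = C1 + C2*x


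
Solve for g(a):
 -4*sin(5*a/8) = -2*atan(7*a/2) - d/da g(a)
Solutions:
 g(a) = C1 - 2*a*atan(7*a/2) + 2*log(49*a^2 + 4)/7 - 32*cos(5*a/8)/5


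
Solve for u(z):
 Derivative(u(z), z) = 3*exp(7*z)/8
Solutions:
 u(z) = C1 + 3*exp(7*z)/56


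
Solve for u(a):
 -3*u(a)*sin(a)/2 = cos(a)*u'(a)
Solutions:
 u(a) = C1*cos(a)^(3/2)


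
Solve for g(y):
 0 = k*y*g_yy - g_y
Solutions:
 g(y) = C1 + y^(((re(k) + 1)*re(k) + im(k)^2)/(re(k)^2 + im(k)^2))*(C2*sin(log(y)*Abs(im(k))/(re(k)^2 + im(k)^2)) + C3*cos(log(y)*im(k)/(re(k)^2 + im(k)^2)))


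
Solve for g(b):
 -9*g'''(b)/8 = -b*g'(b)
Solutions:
 g(b) = C1 + Integral(C2*airyai(2*3^(1/3)*b/3) + C3*airybi(2*3^(1/3)*b/3), b)


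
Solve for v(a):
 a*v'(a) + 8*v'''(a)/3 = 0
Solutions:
 v(a) = C1 + Integral(C2*airyai(-3^(1/3)*a/2) + C3*airybi(-3^(1/3)*a/2), a)


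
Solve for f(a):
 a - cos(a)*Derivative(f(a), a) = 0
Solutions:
 f(a) = C1 + Integral(a/cos(a), a)


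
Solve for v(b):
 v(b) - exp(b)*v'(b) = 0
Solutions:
 v(b) = C1*exp(-exp(-b))


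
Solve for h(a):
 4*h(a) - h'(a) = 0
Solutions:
 h(a) = C1*exp(4*a)


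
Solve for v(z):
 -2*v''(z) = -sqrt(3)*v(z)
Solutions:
 v(z) = C1*exp(-sqrt(2)*3^(1/4)*z/2) + C2*exp(sqrt(2)*3^(1/4)*z/2)


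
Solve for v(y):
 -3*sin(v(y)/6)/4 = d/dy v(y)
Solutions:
 3*y/4 + 3*log(cos(v(y)/6) - 1) - 3*log(cos(v(y)/6) + 1) = C1


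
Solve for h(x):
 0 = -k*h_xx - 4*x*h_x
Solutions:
 h(x) = C1 + C2*sqrt(k)*erf(sqrt(2)*x*sqrt(1/k))


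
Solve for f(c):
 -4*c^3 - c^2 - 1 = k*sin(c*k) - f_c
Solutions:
 f(c) = C1 + c^4 + c^3/3 + c - cos(c*k)


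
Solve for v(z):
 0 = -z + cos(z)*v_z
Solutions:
 v(z) = C1 + Integral(z/cos(z), z)


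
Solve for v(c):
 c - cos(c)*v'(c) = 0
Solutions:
 v(c) = C1 + Integral(c/cos(c), c)


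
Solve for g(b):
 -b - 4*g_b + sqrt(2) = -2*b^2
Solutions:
 g(b) = C1 + b^3/6 - b^2/8 + sqrt(2)*b/4


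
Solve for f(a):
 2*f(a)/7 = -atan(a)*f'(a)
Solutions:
 f(a) = C1*exp(-2*Integral(1/atan(a), a)/7)


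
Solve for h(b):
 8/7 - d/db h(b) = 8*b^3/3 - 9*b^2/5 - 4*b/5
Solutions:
 h(b) = C1 - 2*b^4/3 + 3*b^3/5 + 2*b^2/5 + 8*b/7


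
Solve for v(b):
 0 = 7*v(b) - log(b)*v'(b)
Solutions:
 v(b) = C1*exp(7*li(b))


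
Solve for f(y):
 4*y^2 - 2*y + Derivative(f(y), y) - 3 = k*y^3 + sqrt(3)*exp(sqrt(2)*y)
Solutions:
 f(y) = C1 + k*y^4/4 - 4*y^3/3 + y^2 + 3*y + sqrt(6)*exp(sqrt(2)*y)/2


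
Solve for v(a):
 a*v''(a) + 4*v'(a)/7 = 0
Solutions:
 v(a) = C1 + C2*a^(3/7)


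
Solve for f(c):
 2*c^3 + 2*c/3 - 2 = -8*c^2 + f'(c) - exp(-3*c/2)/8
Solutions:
 f(c) = C1 + c^4/2 + 8*c^3/3 + c^2/3 - 2*c - exp(-3*c/2)/12


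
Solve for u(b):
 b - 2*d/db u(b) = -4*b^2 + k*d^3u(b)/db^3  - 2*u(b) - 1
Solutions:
 u(b) = C1*exp(b*(3^(1/3)*(sqrt(3)*sqrt((27 + 8/k)/k^2) - 9/k)^(1/3)/6 - 3^(5/6)*I*(sqrt(3)*sqrt((27 + 8/k)/k^2) - 9/k)^(1/3)/6 + 4/(k*(-3^(1/3) + 3^(5/6)*I)*(sqrt(3)*sqrt((27 + 8/k)/k^2) - 9/k)^(1/3)))) + C2*exp(b*(3^(1/3)*(sqrt(3)*sqrt((27 + 8/k)/k^2) - 9/k)^(1/3)/6 + 3^(5/6)*I*(sqrt(3)*sqrt((27 + 8/k)/k^2) - 9/k)^(1/3)/6 - 4/(k*(3^(1/3) + 3^(5/6)*I)*(sqrt(3)*sqrt((27 + 8/k)/k^2) - 9/k)^(1/3)))) + C3*exp(3^(1/3)*b*(-(sqrt(3)*sqrt((27 + 8/k)/k^2) - 9/k)^(1/3) + 2*3^(1/3)/(k*(sqrt(3)*sqrt((27 + 8/k)/k^2) - 9/k)^(1/3)))/3) - 2*b^2 - 9*b/2 - 5


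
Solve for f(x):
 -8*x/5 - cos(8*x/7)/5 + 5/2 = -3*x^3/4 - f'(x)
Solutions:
 f(x) = C1 - 3*x^4/16 + 4*x^2/5 - 5*x/2 + 7*sin(8*x/7)/40


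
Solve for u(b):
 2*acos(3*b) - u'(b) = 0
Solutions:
 u(b) = C1 + 2*b*acos(3*b) - 2*sqrt(1 - 9*b^2)/3


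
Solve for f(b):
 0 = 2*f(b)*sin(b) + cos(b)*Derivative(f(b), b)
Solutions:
 f(b) = C1*cos(b)^2


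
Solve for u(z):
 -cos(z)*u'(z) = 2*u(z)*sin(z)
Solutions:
 u(z) = C1*cos(z)^2


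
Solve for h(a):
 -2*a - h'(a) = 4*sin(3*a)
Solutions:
 h(a) = C1 - a^2 + 4*cos(3*a)/3


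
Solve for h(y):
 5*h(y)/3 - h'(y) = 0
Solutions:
 h(y) = C1*exp(5*y/3)


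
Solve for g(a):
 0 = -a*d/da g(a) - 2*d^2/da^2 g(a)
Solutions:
 g(a) = C1 + C2*erf(a/2)


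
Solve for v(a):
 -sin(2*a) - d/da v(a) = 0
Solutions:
 v(a) = C1 + cos(2*a)/2


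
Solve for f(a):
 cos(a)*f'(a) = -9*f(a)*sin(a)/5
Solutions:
 f(a) = C1*cos(a)^(9/5)


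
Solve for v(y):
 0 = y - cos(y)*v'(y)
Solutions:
 v(y) = C1 + Integral(y/cos(y), y)


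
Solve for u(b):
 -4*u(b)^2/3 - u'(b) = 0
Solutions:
 u(b) = 3/(C1 + 4*b)


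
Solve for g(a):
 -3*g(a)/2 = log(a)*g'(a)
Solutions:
 g(a) = C1*exp(-3*li(a)/2)


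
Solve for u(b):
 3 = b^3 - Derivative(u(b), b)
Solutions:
 u(b) = C1 + b^4/4 - 3*b


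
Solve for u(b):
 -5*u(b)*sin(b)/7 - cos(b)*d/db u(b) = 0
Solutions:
 u(b) = C1*cos(b)^(5/7)


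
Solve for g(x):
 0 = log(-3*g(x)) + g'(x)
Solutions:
 Integral(1/(log(-_y) + log(3)), (_y, g(x))) = C1 - x


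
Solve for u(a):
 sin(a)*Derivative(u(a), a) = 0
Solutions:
 u(a) = C1


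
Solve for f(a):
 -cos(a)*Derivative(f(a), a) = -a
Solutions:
 f(a) = C1 + Integral(a/cos(a), a)


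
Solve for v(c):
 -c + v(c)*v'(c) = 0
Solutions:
 v(c) = -sqrt(C1 + c^2)
 v(c) = sqrt(C1 + c^2)


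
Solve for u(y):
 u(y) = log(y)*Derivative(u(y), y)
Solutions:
 u(y) = C1*exp(li(y))


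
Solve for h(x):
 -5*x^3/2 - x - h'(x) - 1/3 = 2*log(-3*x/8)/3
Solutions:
 h(x) = C1 - 5*x^4/8 - x^2/2 - 2*x*log(-x)/3 + x*(-2*log(3)/3 + 1/3 + 2*log(2))


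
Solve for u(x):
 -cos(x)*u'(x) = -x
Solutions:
 u(x) = C1 + Integral(x/cos(x), x)


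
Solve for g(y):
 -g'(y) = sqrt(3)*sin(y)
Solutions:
 g(y) = C1 + sqrt(3)*cos(y)


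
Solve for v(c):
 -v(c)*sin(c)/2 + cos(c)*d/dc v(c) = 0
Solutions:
 v(c) = C1/sqrt(cos(c))


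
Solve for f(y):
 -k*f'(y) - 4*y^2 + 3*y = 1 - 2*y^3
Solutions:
 f(y) = C1 + y^4/(2*k) - 4*y^3/(3*k) + 3*y^2/(2*k) - y/k


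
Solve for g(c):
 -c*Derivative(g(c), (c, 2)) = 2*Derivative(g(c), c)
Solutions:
 g(c) = C1 + C2/c


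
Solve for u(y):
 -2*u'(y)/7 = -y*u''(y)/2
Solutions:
 u(y) = C1 + C2*y^(11/7)


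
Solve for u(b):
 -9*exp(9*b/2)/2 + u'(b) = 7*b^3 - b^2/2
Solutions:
 u(b) = C1 + 7*b^4/4 - b^3/6 + exp(9*b/2)


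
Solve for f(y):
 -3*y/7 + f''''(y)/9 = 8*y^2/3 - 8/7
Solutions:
 f(y) = C1 + C2*y + C3*y^2 + C4*y^3 + y^6/15 + 9*y^5/280 - 3*y^4/7


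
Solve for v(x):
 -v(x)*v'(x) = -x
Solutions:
 v(x) = -sqrt(C1 + x^2)
 v(x) = sqrt(C1 + x^2)


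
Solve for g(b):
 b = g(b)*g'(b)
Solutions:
 g(b) = -sqrt(C1 + b^2)
 g(b) = sqrt(C1 + b^2)


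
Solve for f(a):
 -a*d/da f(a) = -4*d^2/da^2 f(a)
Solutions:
 f(a) = C1 + C2*erfi(sqrt(2)*a/4)


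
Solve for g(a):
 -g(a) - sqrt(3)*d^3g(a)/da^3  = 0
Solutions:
 g(a) = C3*exp(-3^(5/6)*a/3) + (C1*sin(3^(1/3)*a/2) + C2*cos(3^(1/3)*a/2))*exp(3^(5/6)*a/6)


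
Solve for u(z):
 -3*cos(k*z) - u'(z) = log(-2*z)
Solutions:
 u(z) = C1 - z*log(-z) - z*log(2) + z - 3*Piecewise((sin(k*z)/k, Ne(k, 0)), (z, True))


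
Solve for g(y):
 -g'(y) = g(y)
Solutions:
 g(y) = C1*exp(-y)


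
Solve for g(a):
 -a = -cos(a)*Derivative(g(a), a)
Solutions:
 g(a) = C1 + Integral(a/cos(a), a)


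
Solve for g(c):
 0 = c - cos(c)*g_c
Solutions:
 g(c) = C1 + Integral(c/cos(c), c)


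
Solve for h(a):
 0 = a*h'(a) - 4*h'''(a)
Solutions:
 h(a) = C1 + Integral(C2*airyai(2^(1/3)*a/2) + C3*airybi(2^(1/3)*a/2), a)


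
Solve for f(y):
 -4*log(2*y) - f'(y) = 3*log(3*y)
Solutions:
 f(y) = C1 - 7*y*log(y) - y*log(432) + 7*y


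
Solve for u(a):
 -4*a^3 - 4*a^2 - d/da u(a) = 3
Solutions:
 u(a) = C1 - a^4 - 4*a^3/3 - 3*a


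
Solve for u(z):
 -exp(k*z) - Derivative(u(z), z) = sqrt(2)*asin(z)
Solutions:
 u(z) = C1 - sqrt(2)*(z*asin(z) + sqrt(1 - z^2)) - Piecewise((exp(k*z)/k, Ne(k, 0)), (z, True))


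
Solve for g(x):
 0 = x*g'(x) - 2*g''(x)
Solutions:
 g(x) = C1 + C2*erfi(x/2)


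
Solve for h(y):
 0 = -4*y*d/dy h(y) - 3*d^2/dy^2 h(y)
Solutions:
 h(y) = C1 + C2*erf(sqrt(6)*y/3)


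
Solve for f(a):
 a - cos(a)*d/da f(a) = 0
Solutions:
 f(a) = C1 + Integral(a/cos(a), a)


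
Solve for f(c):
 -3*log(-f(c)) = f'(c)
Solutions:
 -li(-f(c)) = C1 - 3*c


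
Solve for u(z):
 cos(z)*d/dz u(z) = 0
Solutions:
 u(z) = C1


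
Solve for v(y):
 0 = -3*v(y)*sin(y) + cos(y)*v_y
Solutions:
 v(y) = C1/cos(y)^3


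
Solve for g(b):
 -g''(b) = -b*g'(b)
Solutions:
 g(b) = C1 + C2*erfi(sqrt(2)*b/2)


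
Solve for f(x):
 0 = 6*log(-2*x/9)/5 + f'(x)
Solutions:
 f(x) = C1 - 6*x*log(-x)/5 + 6*x*(-log(2) + 1 + 2*log(3))/5


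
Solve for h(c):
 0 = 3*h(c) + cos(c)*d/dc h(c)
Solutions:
 h(c) = C1*(sin(c) - 1)^(3/2)/(sin(c) + 1)^(3/2)


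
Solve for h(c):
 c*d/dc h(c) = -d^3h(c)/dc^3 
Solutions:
 h(c) = C1 + Integral(C2*airyai(-c) + C3*airybi(-c), c)


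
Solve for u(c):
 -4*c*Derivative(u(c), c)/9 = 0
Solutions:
 u(c) = C1


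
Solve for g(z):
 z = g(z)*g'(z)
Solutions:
 g(z) = -sqrt(C1 + z^2)
 g(z) = sqrt(C1 + z^2)


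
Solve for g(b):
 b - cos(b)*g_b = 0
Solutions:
 g(b) = C1 + Integral(b/cos(b), b)


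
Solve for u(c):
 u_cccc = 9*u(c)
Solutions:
 u(c) = C1*exp(-sqrt(3)*c) + C2*exp(sqrt(3)*c) + C3*sin(sqrt(3)*c) + C4*cos(sqrt(3)*c)


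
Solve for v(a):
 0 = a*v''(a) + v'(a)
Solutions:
 v(a) = C1 + C2*log(a)


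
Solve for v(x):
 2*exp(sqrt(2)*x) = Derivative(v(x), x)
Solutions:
 v(x) = C1 + sqrt(2)*exp(sqrt(2)*x)


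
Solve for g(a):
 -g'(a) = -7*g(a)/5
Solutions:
 g(a) = C1*exp(7*a/5)


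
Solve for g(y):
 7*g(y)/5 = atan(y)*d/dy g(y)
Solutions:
 g(y) = C1*exp(7*Integral(1/atan(y), y)/5)


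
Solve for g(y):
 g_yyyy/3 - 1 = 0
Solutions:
 g(y) = C1 + C2*y + C3*y^2 + C4*y^3 + y^4/8


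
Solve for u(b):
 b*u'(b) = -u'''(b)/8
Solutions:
 u(b) = C1 + Integral(C2*airyai(-2*b) + C3*airybi(-2*b), b)


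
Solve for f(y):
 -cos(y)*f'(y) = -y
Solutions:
 f(y) = C1 + Integral(y/cos(y), y)


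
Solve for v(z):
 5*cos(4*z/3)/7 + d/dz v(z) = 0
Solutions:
 v(z) = C1 - 15*sin(4*z/3)/28


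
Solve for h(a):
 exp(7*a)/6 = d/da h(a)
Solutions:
 h(a) = C1 + exp(7*a)/42


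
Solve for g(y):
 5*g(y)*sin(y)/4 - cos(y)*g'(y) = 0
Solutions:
 g(y) = C1/cos(y)^(5/4)


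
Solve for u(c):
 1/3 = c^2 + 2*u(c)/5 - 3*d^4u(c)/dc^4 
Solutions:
 u(c) = C1*exp(-15^(3/4)*2^(1/4)*c/15) + C2*exp(15^(3/4)*2^(1/4)*c/15) + C3*sin(15^(3/4)*2^(1/4)*c/15) + C4*cos(15^(3/4)*2^(1/4)*c/15) - 5*c^2/2 + 5/6


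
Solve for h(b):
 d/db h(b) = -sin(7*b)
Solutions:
 h(b) = C1 + cos(7*b)/7


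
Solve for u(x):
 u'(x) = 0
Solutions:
 u(x) = C1


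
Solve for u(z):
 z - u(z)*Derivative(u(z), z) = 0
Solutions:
 u(z) = -sqrt(C1 + z^2)
 u(z) = sqrt(C1 + z^2)


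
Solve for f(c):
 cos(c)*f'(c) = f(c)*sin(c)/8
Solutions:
 f(c) = C1/cos(c)^(1/8)


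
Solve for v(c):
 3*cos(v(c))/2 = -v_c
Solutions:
 v(c) = pi - asin((C1 + exp(3*c))/(C1 - exp(3*c)))
 v(c) = asin((C1 + exp(3*c))/(C1 - exp(3*c)))


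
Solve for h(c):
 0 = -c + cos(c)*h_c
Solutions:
 h(c) = C1 + Integral(c/cos(c), c)


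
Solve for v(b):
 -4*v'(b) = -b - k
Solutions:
 v(b) = C1 + b^2/8 + b*k/4


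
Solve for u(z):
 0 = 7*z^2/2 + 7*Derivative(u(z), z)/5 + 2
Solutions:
 u(z) = C1 - 5*z^3/6 - 10*z/7


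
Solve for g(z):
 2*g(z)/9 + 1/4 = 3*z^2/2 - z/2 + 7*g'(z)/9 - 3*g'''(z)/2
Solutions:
 g(z) = C1*exp(2^(1/3)*z*(7*2^(1/3)/(sqrt(43)/27 + 1)^(1/3) + 9*(sqrt(43)/27 + 1)^(1/3))/54)*sin(sqrt(3)*z*(-9*(2*sqrt(43)/27 + 2)^(1/3) + 14/(2*sqrt(43)/27 + 2)^(1/3))/54) + C2*exp(2^(1/3)*z*(7*2^(1/3)/(sqrt(43)/27 + 1)^(1/3) + 9*(sqrt(43)/27 + 1)^(1/3))/54)*cos(sqrt(3)*z*(-9*(2*sqrt(43)/27 + 2)^(1/3) + 14/(2*sqrt(43)/27 + 2)^(1/3))/54) + C3*exp(-2^(1/3)*z*(7*2^(1/3)/(sqrt(43)/27 + 1)^(1/3) + 9*(sqrt(43)/27 + 1)^(1/3))/27) + 27*z^2/4 + 45*z + 1251/8


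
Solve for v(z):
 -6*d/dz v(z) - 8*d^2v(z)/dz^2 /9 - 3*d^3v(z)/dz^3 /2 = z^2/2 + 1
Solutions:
 v(z) = C1 - z^3/36 + z^2/81 - 2251*z/17496 + (C2*sin(2*sqrt(713)*z/27) + C3*cos(2*sqrt(713)*z/27))*exp(-8*z/27)


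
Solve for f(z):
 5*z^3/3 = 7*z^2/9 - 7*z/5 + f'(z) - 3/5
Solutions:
 f(z) = C1 + 5*z^4/12 - 7*z^3/27 + 7*z^2/10 + 3*z/5


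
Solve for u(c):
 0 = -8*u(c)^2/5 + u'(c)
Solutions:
 u(c) = -5/(C1 + 8*c)


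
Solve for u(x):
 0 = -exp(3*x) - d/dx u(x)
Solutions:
 u(x) = C1 - exp(3*x)/3


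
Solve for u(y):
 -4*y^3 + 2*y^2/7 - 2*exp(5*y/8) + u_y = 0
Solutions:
 u(y) = C1 + y^4 - 2*y^3/21 + 16*exp(5*y/8)/5


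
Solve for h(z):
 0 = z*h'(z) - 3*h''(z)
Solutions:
 h(z) = C1 + C2*erfi(sqrt(6)*z/6)


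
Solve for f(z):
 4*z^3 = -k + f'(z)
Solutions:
 f(z) = C1 + k*z + z^4


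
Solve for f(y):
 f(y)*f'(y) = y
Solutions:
 f(y) = -sqrt(C1 + y^2)
 f(y) = sqrt(C1 + y^2)


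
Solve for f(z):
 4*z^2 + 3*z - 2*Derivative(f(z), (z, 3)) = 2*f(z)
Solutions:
 f(z) = C3*exp(-z) + 2*z^2 + 3*z/2 + (C1*sin(sqrt(3)*z/2) + C2*cos(sqrt(3)*z/2))*exp(z/2)


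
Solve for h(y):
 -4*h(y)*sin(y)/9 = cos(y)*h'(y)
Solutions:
 h(y) = C1*cos(y)^(4/9)


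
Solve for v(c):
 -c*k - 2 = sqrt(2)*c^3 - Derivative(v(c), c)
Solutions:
 v(c) = C1 + sqrt(2)*c^4/4 + c^2*k/2 + 2*c


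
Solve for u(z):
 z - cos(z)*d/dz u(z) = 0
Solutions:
 u(z) = C1 + Integral(z/cos(z), z)


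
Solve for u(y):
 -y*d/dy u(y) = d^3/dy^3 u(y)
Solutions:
 u(y) = C1 + Integral(C2*airyai(-y) + C3*airybi(-y), y)


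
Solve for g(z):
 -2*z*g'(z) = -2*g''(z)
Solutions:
 g(z) = C1 + C2*erfi(sqrt(2)*z/2)


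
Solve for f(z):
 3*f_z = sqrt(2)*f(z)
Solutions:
 f(z) = C1*exp(sqrt(2)*z/3)


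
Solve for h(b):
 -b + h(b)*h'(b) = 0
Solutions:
 h(b) = -sqrt(C1 + b^2)
 h(b) = sqrt(C1 + b^2)


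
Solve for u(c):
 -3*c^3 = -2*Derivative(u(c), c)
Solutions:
 u(c) = C1 + 3*c^4/8


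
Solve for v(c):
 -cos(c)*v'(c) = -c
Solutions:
 v(c) = C1 + Integral(c/cos(c), c)


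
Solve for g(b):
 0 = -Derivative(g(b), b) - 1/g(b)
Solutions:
 g(b) = -sqrt(C1 - 2*b)
 g(b) = sqrt(C1 - 2*b)


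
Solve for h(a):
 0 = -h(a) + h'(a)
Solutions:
 h(a) = C1*exp(a)


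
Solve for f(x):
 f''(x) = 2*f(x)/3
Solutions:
 f(x) = C1*exp(-sqrt(6)*x/3) + C2*exp(sqrt(6)*x/3)


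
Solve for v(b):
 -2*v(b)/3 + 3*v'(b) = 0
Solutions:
 v(b) = C1*exp(2*b/9)


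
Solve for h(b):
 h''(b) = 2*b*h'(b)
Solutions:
 h(b) = C1 + C2*erfi(b)


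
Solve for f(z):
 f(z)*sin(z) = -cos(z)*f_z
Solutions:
 f(z) = C1*cos(z)


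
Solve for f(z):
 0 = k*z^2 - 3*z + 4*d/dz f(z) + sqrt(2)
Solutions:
 f(z) = C1 - k*z^3/12 + 3*z^2/8 - sqrt(2)*z/4


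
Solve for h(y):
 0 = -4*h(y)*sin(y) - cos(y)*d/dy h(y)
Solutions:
 h(y) = C1*cos(y)^4


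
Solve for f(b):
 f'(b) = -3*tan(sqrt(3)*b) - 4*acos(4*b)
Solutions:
 f(b) = C1 - 4*b*acos(4*b) + sqrt(1 - 16*b^2) + sqrt(3)*log(cos(sqrt(3)*b))


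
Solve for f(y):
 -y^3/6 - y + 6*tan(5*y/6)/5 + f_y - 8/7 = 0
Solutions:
 f(y) = C1 + y^4/24 + y^2/2 + 8*y/7 + 36*log(cos(5*y/6))/25


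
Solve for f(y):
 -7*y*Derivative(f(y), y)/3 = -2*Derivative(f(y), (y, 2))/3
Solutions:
 f(y) = C1 + C2*erfi(sqrt(7)*y/2)


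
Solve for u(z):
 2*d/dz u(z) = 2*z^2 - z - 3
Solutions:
 u(z) = C1 + z^3/3 - z^2/4 - 3*z/2


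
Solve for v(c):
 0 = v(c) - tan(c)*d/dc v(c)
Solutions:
 v(c) = C1*sin(c)


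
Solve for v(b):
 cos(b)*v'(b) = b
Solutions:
 v(b) = C1 + Integral(b/cos(b), b)


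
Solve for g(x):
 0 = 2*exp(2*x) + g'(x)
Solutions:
 g(x) = C1 - exp(2*x)


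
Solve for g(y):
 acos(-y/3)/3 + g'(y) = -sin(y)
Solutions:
 g(y) = C1 - y*acos(-y/3)/3 - sqrt(9 - y^2)/3 + cos(y)


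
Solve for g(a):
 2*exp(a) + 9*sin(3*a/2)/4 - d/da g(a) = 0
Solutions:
 g(a) = C1 + 2*exp(a) - 3*cos(3*a/2)/2


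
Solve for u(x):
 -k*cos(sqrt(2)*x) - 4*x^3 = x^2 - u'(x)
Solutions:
 u(x) = C1 + sqrt(2)*k*sin(sqrt(2)*x)/2 + x^4 + x^3/3


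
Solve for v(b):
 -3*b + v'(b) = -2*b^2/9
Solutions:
 v(b) = C1 - 2*b^3/27 + 3*b^2/2


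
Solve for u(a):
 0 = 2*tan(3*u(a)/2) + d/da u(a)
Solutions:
 u(a) = -2*asin(C1*exp(-3*a))/3 + 2*pi/3
 u(a) = 2*asin(C1*exp(-3*a))/3


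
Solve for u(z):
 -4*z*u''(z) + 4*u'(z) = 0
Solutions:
 u(z) = C1 + C2*z^2


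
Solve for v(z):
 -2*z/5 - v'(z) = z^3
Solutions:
 v(z) = C1 - z^4/4 - z^2/5


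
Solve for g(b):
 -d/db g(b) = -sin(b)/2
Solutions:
 g(b) = C1 - cos(b)/2


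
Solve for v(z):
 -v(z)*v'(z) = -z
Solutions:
 v(z) = -sqrt(C1 + z^2)
 v(z) = sqrt(C1 + z^2)


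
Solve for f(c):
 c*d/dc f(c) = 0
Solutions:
 f(c) = C1


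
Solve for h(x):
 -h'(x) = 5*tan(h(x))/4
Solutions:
 h(x) = pi - asin(C1*exp(-5*x/4))
 h(x) = asin(C1*exp(-5*x/4))


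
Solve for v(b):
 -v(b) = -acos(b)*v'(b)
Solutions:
 v(b) = C1*exp(Integral(1/acos(b), b))


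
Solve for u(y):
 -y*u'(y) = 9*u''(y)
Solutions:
 u(y) = C1 + C2*erf(sqrt(2)*y/6)


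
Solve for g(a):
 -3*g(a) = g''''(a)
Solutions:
 g(a) = (C1*sin(sqrt(2)*3^(1/4)*a/2) + C2*cos(sqrt(2)*3^(1/4)*a/2))*exp(-sqrt(2)*3^(1/4)*a/2) + (C3*sin(sqrt(2)*3^(1/4)*a/2) + C4*cos(sqrt(2)*3^(1/4)*a/2))*exp(sqrt(2)*3^(1/4)*a/2)


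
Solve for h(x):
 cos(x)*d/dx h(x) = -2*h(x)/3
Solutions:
 h(x) = C1*(sin(x) - 1)^(1/3)/(sin(x) + 1)^(1/3)


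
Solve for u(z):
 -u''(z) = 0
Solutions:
 u(z) = C1 + C2*z


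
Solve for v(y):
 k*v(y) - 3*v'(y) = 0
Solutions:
 v(y) = C1*exp(k*y/3)


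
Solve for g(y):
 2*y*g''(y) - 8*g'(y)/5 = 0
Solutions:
 g(y) = C1 + C2*y^(9/5)


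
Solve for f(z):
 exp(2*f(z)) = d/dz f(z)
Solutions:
 f(z) = log(-sqrt(-1/(C1 + z))) - log(2)/2
 f(z) = log(-1/(C1 + z))/2 - log(2)/2


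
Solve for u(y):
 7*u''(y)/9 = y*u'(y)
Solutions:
 u(y) = C1 + C2*erfi(3*sqrt(14)*y/14)


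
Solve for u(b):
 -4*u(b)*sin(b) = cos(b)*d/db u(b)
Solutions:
 u(b) = C1*cos(b)^4


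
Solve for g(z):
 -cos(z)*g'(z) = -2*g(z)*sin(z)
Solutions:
 g(z) = C1/cos(z)^2


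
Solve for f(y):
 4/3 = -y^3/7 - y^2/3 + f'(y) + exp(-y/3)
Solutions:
 f(y) = C1 + y^4/28 + y^3/9 + 4*y/3 + 3*exp(-y/3)


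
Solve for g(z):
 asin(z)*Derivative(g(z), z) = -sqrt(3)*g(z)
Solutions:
 g(z) = C1*exp(-sqrt(3)*Integral(1/asin(z), z))


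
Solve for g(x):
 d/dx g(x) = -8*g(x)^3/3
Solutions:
 g(x) = -sqrt(6)*sqrt(-1/(C1 - 8*x))/2
 g(x) = sqrt(6)*sqrt(-1/(C1 - 8*x))/2


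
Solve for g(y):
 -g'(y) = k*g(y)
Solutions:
 g(y) = C1*exp(-k*y)


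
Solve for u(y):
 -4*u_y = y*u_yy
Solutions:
 u(y) = C1 + C2/y^3


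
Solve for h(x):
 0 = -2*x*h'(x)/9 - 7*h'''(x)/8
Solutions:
 h(x) = C1 + Integral(C2*airyai(-2*294^(1/3)*x/21) + C3*airybi(-2*294^(1/3)*x/21), x)


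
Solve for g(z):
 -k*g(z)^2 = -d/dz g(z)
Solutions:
 g(z) = -1/(C1 + k*z)


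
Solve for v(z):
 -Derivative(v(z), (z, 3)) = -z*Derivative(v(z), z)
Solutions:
 v(z) = C1 + Integral(C2*airyai(z) + C3*airybi(z), z)


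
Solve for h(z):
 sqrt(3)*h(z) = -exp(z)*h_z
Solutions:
 h(z) = C1*exp(sqrt(3)*exp(-z))


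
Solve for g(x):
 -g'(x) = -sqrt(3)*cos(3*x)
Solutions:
 g(x) = C1 + sqrt(3)*sin(3*x)/3


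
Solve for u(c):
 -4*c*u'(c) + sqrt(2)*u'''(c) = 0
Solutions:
 u(c) = C1 + Integral(C2*airyai(sqrt(2)*c) + C3*airybi(sqrt(2)*c), c)


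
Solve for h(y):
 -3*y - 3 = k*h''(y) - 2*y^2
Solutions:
 h(y) = C1 + C2*y + y^4/(6*k) - y^3/(2*k) - 3*y^2/(2*k)


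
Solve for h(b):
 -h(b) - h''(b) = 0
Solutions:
 h(b) = C1*sin(b) + C2*cos(b)


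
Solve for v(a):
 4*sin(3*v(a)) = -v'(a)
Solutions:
 v(a) = -acos((-C1 - exp(24*a))/(C1 - exp(24*a)))/3 + 2*pi/3
 v(a) = acos((-C1 - exp(24*a))/(C1 - exp(24*a)))/3


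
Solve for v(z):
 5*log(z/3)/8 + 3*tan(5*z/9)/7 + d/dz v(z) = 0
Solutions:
 v(z) = C1 - 5*z*log(z)/8 + 5*z/8 + 5*z*log(3)/8 + 27*log(cos(5*z/9))/35


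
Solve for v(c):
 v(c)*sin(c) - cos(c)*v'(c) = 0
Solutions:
 v(c) = C1/cos(c)


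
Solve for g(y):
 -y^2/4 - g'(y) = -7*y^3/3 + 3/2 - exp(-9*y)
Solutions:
 g(y) = C1 + 7*y^4/12 - y^3/12 - 3*y/2 - exp(-9*y)/9


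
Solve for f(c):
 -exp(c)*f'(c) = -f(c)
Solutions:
 f(c) = C1*exp(-exp(-c))


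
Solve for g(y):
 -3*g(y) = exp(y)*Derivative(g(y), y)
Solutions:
 g(y) = C1*exp(3*exp(-y))


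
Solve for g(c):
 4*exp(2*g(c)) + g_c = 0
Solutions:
 g(c) = log(-sqrt(-1/(C1 - 4*c))) - log(2)/2
 g(c) = log(-1/(C1 - 4*c))/2 - log(2)/2


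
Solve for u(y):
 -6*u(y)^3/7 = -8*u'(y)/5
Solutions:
 u(y) = -sqrt(14)*sqrt(-1/(C1 + 15*y))
 u(y) = sqrt(14)*sqrt(-1/(C1 + 15*y))


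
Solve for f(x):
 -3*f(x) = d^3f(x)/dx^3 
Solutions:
 f(x) = C3*exp(-3^(1/3)*x) + (C1*sin(3^(5/6)*x/2) + C2*cos(3^(5/6)*x/2))*exp(3^(1/3)*x/2)


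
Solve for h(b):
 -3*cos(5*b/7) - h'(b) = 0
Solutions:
 h(b) = C1 - 21*sin(5*b/7)/5


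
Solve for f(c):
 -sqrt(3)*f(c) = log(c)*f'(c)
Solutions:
 f(c) = C1*exp(-sqrt(3)*li(c))


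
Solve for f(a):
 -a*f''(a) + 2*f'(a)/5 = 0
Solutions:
 f(a) = C1 + C2*a^(7/5)


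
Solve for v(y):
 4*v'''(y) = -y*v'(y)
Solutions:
 v(y) = C1 + Integral(C2*airyai(-2^(1/3)*y/2) + C3*airybi(-2^(1/3)*y/2), y)


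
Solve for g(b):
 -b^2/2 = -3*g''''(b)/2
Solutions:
 g(b) = C1 + C2*b + C3*b^2 + C4*b^3 + b^6/1080


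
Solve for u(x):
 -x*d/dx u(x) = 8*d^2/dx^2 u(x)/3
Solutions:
 u(x) = C1 + C2*erf(sqrt(3)*x/4)


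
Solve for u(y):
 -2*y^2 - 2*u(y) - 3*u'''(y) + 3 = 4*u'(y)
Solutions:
 u(y) = C1*exp(-y*(-(9 + sqrt(145))^(1/3) + 4/(9 + sqrt(145))^(1/3))/6)*sin(sqrt(3)*y*(4/(9 + sqrt(145))^(1/3) + (9 + sqrt(145))^(1/3))/6) + C2*exp(-y*(-(9 + sqrt(145))^(1/3) + 4/(9 + sqrt(145))^(1/3))/6)*cos(sqrt(3)*y*(4/(9 + sqrt(145))^(1/3) + (9 + sqrt(145))^(1/3))/6) + C3*exp(y*(-(9 + sqrt(145))^(1/3) + 4/(9 + sqrt(145))^(1/3))/3) - y^2 + 4*y - 13/2


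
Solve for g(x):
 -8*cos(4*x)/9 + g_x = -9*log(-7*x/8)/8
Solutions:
 g(x) = C1 - 9*x*log(-x)/8 - 9*x*log(7)/8 + 9*x/8 + 27*x*log(2)/8 + 2*sin(4*x)/9


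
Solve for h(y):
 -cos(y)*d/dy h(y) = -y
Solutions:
 h(y) = C1 + Integral(y/cos(y), y)


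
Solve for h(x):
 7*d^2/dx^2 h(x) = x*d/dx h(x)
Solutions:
 h(x) = C1 + C2*erfi(sqrt(14)*x/14)


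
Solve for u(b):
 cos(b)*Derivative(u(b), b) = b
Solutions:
 u(b) = C1 + Integral(b/cos(b), b)


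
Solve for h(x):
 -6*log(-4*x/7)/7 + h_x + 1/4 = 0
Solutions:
 h(x) = C1 + 6*x*log(-x)/7 + x*(-24*log(7) - 31 + 48*log(2))/28


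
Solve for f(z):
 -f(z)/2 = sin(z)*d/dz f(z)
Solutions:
 f(z) = C1*(cos(z) + 1)^(1/4)/(cos(z) - 1)^(1/4)


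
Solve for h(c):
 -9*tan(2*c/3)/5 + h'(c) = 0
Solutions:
 h(c) = C1 - 27*log(cos(2*c/3))/10


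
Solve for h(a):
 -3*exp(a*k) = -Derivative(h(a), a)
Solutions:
 h(a) = C1 + 3*exp(a*k)/k


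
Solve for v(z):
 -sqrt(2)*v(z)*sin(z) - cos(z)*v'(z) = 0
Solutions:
 v(z) = C1*cos(z)^(sqrt(2))


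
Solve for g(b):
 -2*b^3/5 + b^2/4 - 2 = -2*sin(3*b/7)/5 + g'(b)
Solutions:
 g(b) = C1 - b^4/10 + b^3/12 - 2*b - 14*cos(3*b/7)/15


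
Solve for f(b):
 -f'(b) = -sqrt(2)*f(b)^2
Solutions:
 f(b) = -1/(C1 + sqrt(2)*b)


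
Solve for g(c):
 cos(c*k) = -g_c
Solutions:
 g(c) = C1 - sin(c*k)/k


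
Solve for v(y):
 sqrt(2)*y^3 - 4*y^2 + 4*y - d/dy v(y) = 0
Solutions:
 v(y) = C1 + sqrt(2)*y^4/4 - 4*y^3/3 + 2*y^2


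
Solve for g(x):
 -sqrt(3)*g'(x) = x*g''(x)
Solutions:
 g(x) = C1 + C2*x^(1 - sqrt(3))


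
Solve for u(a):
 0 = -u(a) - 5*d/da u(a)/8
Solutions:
 u(a) = C1*exp(-8*a/5)


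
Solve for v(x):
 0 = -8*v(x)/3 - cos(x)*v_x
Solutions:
 v(x) = C1*(sin(x) - 1)^(4/3)/(sin(x) + 1)^(4/3)


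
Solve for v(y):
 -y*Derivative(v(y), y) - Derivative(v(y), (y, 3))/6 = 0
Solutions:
 v(y) = C1 + Integral(C2*airyai(-6^(1/3)*y) + C3*airybi(-6^(1/3)*y), y)


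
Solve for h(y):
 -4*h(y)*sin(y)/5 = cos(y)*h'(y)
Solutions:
 h(y) = C1*cos(y)^(4/5)


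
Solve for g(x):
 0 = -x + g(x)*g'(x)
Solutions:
 g(x) = -sqrt(C1 + x^2)
 g(x) = sqrt(C1 + x^2)


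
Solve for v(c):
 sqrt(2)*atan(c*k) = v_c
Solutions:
 v(c) = C1 + sqrt(2)*Piecewise((c*atan(c*k) - log(c^2*k^2 + 1)/(2*k), Ne(k, 0)), (0, True))


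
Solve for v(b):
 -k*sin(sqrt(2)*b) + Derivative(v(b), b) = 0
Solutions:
 v(b) = C1 - sqrt(2)*k*cos(sqrt(2)*b)/2


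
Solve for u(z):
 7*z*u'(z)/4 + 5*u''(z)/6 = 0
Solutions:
 u(z) = C1 + C2*erf(sqrt(105)*z/10)


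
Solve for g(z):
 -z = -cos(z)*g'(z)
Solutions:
 g(z) = C1 + Integral(z/cos(z), z)


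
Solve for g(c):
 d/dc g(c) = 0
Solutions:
 g(c) = C1


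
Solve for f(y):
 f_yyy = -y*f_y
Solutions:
 f(y) = C1 + Integral(C2*airyai(-y) + C3*airybi(-y), y)


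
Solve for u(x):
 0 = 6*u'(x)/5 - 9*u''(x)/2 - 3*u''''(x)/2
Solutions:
 u(x) = C1 + C2*exp(5^(1/3)*x*(-5^(1/3)*(2 + sqrt(29))^(1/3) + 5/(2 + sqrt(29))^(1/3))/10)*sin(sqrt(3)*5^(1/3)*x*(5/(2 + sqrt(29))^(1/3) + 5^(1/3)*(2 + sqrt(29))^(1/3))/10) + C3*exp(5^(1/3)*x*(-5^(1/3)*(2 + sqrt(29))^(1/3) + 5/(2 + sqrt(29))^(1/3))/10)*cos(sqrt(3)*5^(1/3)*x*(5/(2 + sqrt(29))^(1/3) + 5^(1/3)*(2 + sqrt(29))^(1/3))/10) + C4*exp(5^(1/3)*x*(-1/(2 + sqrt(29))^(1/3) + 5^(1/3)*(2 + sqrt(29))^(1/3)/5))


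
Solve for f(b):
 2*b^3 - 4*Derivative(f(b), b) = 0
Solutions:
 f(b) = C1 + b^4/8


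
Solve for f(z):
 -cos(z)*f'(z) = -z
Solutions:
 f(z) = C1 + Integral(z/cos(z), z)


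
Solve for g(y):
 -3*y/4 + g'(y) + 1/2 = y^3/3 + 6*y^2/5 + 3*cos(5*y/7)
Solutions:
 g(y) = C1 + y^4/12 + 2*y^3/5 + 3*y^2/8 - y/2 + 21*sin(5*y/7)/5


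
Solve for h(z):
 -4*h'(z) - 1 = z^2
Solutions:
 h(z) = C1 - z^3/12 - z/4


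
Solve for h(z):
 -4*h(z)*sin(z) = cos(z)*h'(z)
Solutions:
 h(z) = C1*cos(z)^4


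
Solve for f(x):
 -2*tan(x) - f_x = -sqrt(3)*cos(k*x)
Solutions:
 f(x) = C1 + sqrt(3)*Piecewise((sin(k*x)/k, Ne(k, 0)), (x, True)) + 2*log(cos(x))


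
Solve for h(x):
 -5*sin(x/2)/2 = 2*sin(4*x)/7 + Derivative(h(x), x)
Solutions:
 h(x) = C1 + 5*cos(x/2) + cos(4*x)/14


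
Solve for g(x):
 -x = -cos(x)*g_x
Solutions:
 g(x) = C1 + Integral(x/cos(x), x)


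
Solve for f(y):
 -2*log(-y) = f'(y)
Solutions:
 f(y) = C1 - 2*y*log(-y) + 2*y


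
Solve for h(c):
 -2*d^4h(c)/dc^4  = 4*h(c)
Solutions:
 h(c) = (C1*sin(2^(3/4)*c/2) + C2*cos(2^(3/4)*c/2))*exp(-2^(3/4)*c/2) + (C3*sin(2^(3/4)*c/2) + C4*cos(2^(3/4)*c/2))*exp(2^(3/4)*c/2)


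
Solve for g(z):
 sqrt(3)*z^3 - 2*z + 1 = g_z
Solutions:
 g(z) = C1 + sqrt(3)*z^4/4 - z^2 + z


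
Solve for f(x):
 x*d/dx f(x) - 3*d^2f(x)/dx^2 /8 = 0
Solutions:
 f(x) = C1 + C2*erfi(2*sqrt(3)*x/3)


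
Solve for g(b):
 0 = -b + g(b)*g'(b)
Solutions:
 g(b) = -sqrt(C1 + b^2)
 g(b) = sqrt(C1 + b^2)


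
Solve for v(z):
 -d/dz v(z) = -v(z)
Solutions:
 v(z) = C1*exp(z)


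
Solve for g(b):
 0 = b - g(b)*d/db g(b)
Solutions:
 g(b) = -sqrt(C1 + b^2)
 g(b) = sqrt(C1 + b^2)


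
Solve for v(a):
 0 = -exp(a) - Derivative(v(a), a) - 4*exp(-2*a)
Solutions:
 v(a) = C1 - exp(a) + 2*exp(-2*a)


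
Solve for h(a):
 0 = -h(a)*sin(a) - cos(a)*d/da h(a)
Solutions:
 h(a) = C1*cos(a)


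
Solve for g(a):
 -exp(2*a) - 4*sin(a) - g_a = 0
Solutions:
 g(a) = C1 - exp(2*a)/2 + 4*cos(a)


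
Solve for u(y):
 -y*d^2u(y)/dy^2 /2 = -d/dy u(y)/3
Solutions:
 u(y) = C1 + C2*y^(5/3)


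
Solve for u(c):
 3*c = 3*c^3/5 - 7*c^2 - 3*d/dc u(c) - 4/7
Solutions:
 u(c) = C1 + c^4/20 - 7*c^3/9 - c^2/2 - 4*c/21


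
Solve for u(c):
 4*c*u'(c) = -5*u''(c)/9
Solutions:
 u(c) = C1 + C2*erf(3*sqrt(10)*c/5)


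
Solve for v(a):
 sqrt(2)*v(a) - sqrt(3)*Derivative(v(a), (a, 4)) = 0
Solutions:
 v(a) = C1*exp(-2^(1/8)*3^(7/8)*a/3) + C2*exp(2^(1/8)*3^(7/8)*a/3) + C3*sin(2^(1/8)*3^(7/8)*a/3) + C4*cos(2^(1/8)*3^(7/8)*a/3)


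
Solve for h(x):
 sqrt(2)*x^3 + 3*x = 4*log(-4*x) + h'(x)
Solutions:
 h(x) = C1 + sqrt(2)*x^4/4 + 3*x^2/2 - 4*x*log(-x) + 4*x*(1 - 2*log(2))


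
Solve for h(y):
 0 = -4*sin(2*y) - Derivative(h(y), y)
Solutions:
 h(y) = C1 + 2*cos(2*y)


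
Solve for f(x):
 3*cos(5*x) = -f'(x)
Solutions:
 f(x) = C1 - 3*sin(5*x)/5


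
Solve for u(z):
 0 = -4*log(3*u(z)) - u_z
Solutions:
 Integral(1/(log(_y) + log(3)), (_y, u(z)))/4 = C1 - z


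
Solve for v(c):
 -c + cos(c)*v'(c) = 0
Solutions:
 v(c) = C1 + Integral(c/cos(c), c)


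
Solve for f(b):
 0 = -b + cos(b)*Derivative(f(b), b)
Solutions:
 f(b) = C1 + Integral(b/cos(b), b)


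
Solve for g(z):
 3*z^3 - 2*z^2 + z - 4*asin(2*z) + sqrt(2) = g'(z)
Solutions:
 g(z) = C1 + 3*z^4/4 - 2*z^3/3 + z^2/2 - 4*z*asin(2*z) + sqrt(2)*z - 2*sqrt(1 - 4*z^2)


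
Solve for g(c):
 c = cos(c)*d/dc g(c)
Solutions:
 g(c) = C1 + Integral(c/cos(c), c)


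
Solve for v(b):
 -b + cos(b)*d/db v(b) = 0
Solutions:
 v(b) = C1 + Integral(b/cos(b), b)


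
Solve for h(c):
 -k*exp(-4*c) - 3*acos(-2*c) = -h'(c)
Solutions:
 h(c) = C1 + 3*c*acos(-2*c) - k*exp(-4*c)/4 + 3*sqrt(1 - 4*c^2)/2


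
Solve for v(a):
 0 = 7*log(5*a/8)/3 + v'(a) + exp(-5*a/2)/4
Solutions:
 v(a) = C1 - 7*a*log(a)/3 + a*(-7*log(5)/3 + 7/3 + 7*log(2)) + exp(-5*a/2)/10


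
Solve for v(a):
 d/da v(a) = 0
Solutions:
 v(a) = C1


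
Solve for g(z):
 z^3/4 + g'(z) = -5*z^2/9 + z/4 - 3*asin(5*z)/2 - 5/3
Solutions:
 g(z) = C1 - z^4/16 - 5*z^3/27 + z^2/8 - 3*z*asin(5*z)/2 - 5*z/3 - 3*sqrt(1 - 25*z^2)/10


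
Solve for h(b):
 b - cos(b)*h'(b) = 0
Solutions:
 h(b) = C1 + Integral(b/cos(b), b)


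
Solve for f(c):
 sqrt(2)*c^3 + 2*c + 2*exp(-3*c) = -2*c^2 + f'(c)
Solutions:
 f(c) = C1 + sqrt(2)*c^4/4 + 2*c^3/3 + c^2 - 2*exp(-3*c)/3


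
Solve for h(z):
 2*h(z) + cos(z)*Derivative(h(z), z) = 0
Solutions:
 h(z) = C1*(sin(z) - 1)/(sin(z) + 1)


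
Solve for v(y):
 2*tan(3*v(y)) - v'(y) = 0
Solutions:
 v(y) = -asin(C1*exp(6*y))/3 + pi/3
 v(y) = asin(C1*exp(6*y))/3


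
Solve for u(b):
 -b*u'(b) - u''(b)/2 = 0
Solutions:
 u(b) = C1 + C2*erf(b)


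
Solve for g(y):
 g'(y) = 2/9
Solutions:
 g(y) = C1 + 2*y/9


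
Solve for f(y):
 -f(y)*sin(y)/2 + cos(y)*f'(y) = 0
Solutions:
 f(y) = C1/sqrt(cos(y))


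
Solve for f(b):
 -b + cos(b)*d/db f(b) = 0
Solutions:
 f(b) = C1 + Integral(b/cos(b), b)


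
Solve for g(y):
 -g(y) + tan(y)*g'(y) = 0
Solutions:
 g(y) = C1*sin(y)


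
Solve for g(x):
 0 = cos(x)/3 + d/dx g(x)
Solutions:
 g(x) = C1 - sin(x)/3


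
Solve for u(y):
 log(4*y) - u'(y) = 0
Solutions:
 u(y) = C1 + y*log(y) - y + y*log(4)


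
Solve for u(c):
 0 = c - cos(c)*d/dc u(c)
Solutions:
 u(c) = C1 + Integral(c/cos(c), c)


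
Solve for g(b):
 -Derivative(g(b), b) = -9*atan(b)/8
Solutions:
 g(b) = C1 + 9*b*atan(b)/8 - 9*log(b^2 + 1)/16


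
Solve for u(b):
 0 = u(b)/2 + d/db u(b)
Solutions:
 u(b) = C1*exp(-b/2)


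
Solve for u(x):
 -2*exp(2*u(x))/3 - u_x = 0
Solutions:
 u(x) = log(-sqrt(1/(C1 + 2*x))) - log(2) + log(6)/2
 u(x) = log(1/(C1 + 2*x))/2 - log(2) + log(6)/2


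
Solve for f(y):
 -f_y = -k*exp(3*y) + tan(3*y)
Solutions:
 f(y) = C1 + k*exp(3*y)/3 + log(cos(3*y))/3


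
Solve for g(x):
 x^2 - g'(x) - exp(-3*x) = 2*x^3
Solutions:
 g(x) = C1 - x^4/2 + x^3/3 + exp(-3*x)/3


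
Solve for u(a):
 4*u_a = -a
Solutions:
 u(a) = C1 - a^2/8


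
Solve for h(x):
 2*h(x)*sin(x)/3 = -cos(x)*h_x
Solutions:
 h(x) = C1*cos(x)^(2/3)


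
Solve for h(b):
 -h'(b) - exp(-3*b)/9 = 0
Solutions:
 h(b) = C1 + exp(-3*b)/27


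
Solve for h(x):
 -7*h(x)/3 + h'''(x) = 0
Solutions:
 h(x) = C3*exp(3^(2/3)*7^(1/3)*x/3) + (C1*sin(3^(1/6)*7^(1/3)*x/2) + C2*cos(3^(1/6)*7^(1/3)*x/2))*exp(-3^(2/3)*7^(1/3)*x/6)


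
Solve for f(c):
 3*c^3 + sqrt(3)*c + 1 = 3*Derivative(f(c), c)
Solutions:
 f(c) = C1 + c^4/4 + sqrt(3)*c^2/6 + c/3


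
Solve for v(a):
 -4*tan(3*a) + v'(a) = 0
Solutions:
 v(a) = C1 - 4*log(cos(3*a))/3


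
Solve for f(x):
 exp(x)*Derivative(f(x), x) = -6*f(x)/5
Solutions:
 f(x) = C1*exp(6*exp(-x)/5)


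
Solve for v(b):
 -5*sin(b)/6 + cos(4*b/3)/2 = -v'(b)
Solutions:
 v(b) = C1 - 3*sin(4*b/3)/8 - 5*cos(b)/6


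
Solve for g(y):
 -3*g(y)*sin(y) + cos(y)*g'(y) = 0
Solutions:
 g(y) = C1/cos(y)^3


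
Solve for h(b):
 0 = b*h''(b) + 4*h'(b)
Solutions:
 h(b) = C1 + C2/b^3


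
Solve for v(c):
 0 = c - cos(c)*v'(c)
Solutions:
 v(c) = C1 + Integral(c/cos(c), c)


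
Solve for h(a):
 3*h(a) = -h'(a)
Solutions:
 h(a) = C1*exp(-3*a)


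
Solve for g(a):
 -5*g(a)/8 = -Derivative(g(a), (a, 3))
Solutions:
 g(a) = C3*exp(5^(1/3)*a/2) + (C1*sin(sqrt(3)*5^(1/3)*a/4) + C2*cos(sqrt(3)*5^(1/3)*a/4))*exp(-5^(1/3)*a/4)


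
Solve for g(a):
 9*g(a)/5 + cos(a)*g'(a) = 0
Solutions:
 g(a) = C1*(sin(a) - 1)^(9/10)/(sin(a) + 1)^(9/10)


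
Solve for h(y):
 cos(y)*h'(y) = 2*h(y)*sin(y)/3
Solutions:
 h(y) = C1/cos(y)^(2/3)


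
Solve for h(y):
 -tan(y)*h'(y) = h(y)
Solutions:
 h(y) = C1/sin(y)


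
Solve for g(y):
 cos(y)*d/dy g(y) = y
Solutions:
 g(y) = C1 + Integral(y/cos(y), y)


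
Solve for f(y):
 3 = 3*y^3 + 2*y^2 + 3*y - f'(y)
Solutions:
 f(y) = C1 + 3*y^4/4 + 2*y^3/3 + 3*y^2/2 - 3*y


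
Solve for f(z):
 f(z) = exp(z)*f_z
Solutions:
 f(z) = C1*exp(-exp(-z))


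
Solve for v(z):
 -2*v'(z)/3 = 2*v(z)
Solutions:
 v(z) = C1*exp(-3*z)


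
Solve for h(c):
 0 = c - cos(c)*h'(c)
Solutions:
 h(c) = C1 + Integral(c/cos(c), c)


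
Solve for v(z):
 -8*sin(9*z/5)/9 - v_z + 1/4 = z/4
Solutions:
 v(z) = C1 - z^2/8 + z/4 + 40*cos(9*z/5)/81


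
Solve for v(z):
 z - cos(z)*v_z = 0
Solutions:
 v(z) = C1 + Integral(z/cos(z), z)


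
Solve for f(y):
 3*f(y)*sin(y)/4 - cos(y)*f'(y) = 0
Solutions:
 f(y) = C1/cos(y)^(3/4)


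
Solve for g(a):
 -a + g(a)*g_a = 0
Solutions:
 g(a) = -sqrt(C1 + a^2)
 g(a) = sqrt(C1 + a^2)


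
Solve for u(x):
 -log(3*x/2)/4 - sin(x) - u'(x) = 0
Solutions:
 u(x) = C1 - x*log(x)/4 - x*log(3)/4 + x*log(2)/4 + x/4 + cos(x)


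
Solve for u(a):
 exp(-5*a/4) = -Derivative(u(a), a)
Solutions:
 u(a) = C1 + 4*exp(-5*a/4)/5


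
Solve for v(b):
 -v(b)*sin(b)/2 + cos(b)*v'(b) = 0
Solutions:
 v(b) = C1/sqrt(cos(b))


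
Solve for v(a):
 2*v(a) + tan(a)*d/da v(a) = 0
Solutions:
 v(a) = C1/sin(a)^2


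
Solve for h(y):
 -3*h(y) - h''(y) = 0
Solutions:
 h(y) = C1*sin(sqrt(3)*y) + C2*cos(sqrt(3)*y)


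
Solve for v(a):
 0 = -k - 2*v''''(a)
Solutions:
 v(a) = C1 + C2*a + C3*a^2 + C4*a^3 - a^4*k/48


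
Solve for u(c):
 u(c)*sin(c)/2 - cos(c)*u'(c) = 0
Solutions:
 u(c) = C1/sqrt(cos(c))


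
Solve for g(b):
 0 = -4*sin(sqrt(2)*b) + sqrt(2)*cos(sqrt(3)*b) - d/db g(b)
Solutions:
 g(b) = C1 + sqrt(6)*sin(sqrt(3)*b)/3 + 2*sqrt(2)*cos(sqrt(2)*b)


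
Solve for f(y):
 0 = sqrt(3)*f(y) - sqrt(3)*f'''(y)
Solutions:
 f(y) = C3*exp(y) + (C1*sin(sqrt(3)*y/2) + C2*cos(sqrt(3)*y/2))*exp(-y/2)


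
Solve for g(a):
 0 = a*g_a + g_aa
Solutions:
 g(a) = C1 + C2*erf(sqrt(2)*a/2)


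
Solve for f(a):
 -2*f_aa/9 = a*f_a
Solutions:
 f(a) = C1 + C2*erf(3*a/2)


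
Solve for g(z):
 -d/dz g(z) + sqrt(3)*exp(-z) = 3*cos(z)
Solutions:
 g(z) = C1 - 3*sin(z) - sqrt(3)*exp(-z)


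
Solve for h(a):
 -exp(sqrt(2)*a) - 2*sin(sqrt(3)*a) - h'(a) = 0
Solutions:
 h(a) = C1 - sqrt(2)*exp(sqrt(2)*a)/2 + 2*sqrt(3)*cos(sqrt(3)*a)/3


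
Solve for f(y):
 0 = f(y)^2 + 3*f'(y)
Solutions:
 f(y) = 3/(C1 + y)


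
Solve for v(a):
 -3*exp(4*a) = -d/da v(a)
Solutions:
 v(a) = C1 + 3*exp(4*a)/4


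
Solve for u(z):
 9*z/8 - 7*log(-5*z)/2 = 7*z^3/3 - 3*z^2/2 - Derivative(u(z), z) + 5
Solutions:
 u(z) = C1 + 7*z^4/12 - z^3/2 - 9*z^2/16 + 7*z*log(-z)/2 + z*(3 + 7*log(5))/2


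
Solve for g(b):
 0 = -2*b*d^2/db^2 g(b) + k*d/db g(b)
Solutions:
 g(b) = C1 + b^(re(k)/2 + 1)*(C2*sin(log(b)*Abs(im(k))/2) + C3*cos(log(b)*im(k)/2))


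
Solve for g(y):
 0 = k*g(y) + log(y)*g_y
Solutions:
 g(y) = C1*exp(-k*li(y))


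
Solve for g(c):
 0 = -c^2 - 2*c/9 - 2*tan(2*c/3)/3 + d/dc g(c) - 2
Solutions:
 g(c) = C1 + c^3/3 + c^2/9 + 2*c - log(cos(2*c/3))


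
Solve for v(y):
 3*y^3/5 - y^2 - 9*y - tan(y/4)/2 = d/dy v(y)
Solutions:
 v(y) = C1 + 3*y^4/20 - y^3/3 - 9*y^2/2 + 2*log(cos(y/4))


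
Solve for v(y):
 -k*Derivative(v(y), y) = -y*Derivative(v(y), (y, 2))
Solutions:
 v(y) = C1 + y^(re(k) + 1)*(C2*sin(log(y)*Abs(im(k))) + C3*cos(log(y)*im(k)))


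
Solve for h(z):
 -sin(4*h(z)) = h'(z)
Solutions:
 h(z) = -acos((-C1 - exp(8*z))/(C1 - exp(8*z)))/4 + pi/2
 h(z) = acos((-C1 - exp(8*z))/(C1 - exp(8*z)))/4


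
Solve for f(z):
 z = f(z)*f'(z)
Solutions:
 f(z) = -sqrt(C1 + z^2)
 f(z) = sqrt(C1 + z^2)


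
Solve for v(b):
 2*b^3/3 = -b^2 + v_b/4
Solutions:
 v(b) = C1 + 2*b^4/3 + 4*b^3/3


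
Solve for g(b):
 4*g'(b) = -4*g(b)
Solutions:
 g(b) = C1*exp(-b)


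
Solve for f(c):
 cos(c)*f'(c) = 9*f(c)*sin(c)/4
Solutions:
 f(c) = C1/cos(c)^(9/4)


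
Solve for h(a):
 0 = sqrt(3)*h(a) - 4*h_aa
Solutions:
 h(a) = C1*exp(-3^(1/4)*a/2) + C2*exp(3^(1/4)*a/2)


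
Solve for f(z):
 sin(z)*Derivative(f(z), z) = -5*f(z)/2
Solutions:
 f(z) = C1*(cos(z) + 1)^(5/4)/(cos(z) - 1)^(5/4)


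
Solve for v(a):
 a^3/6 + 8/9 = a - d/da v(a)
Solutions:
 v(a) = C1 - a^4/24 + a^2/2 - 8*a/9


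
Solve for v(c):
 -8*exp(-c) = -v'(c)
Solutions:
 v(c) = C1 - 8*exp(-c)


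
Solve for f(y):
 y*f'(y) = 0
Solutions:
 f(y) = C1


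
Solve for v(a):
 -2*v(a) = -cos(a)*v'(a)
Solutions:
 v(a) = C1*(sin(a) + 1)/(sin(a) - 1)


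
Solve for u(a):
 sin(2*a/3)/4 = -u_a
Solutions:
 u(a) = C1 + 3*cos(2*a/3)/8


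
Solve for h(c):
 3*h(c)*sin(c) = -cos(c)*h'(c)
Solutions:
 h(c) = C1*cos(c)^3
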